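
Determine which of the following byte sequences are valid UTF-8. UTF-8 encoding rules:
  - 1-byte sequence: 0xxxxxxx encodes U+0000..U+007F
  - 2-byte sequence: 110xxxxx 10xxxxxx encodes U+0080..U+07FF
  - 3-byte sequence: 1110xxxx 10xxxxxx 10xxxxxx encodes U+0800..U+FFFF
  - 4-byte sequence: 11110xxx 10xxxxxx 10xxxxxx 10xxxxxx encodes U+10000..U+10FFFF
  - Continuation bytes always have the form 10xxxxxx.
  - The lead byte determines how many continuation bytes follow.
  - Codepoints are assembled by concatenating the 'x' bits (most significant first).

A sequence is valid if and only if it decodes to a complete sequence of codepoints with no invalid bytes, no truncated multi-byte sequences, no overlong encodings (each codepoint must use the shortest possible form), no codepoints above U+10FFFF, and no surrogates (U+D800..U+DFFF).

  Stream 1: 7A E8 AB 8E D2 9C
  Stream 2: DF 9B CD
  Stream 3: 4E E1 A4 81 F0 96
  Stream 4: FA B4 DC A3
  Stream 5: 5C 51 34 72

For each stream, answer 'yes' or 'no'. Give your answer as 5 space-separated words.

Answer: yes no no no yes

Derivation:
Stream 1: decodes cleanly. VALID
Stream 2: error at byte offset 3. INVALID
Stream 3: error at byte offset 6. INVALID
Stream 4: error at byte offset 0. INVALID
Stream 5: decodes cleanly. VALID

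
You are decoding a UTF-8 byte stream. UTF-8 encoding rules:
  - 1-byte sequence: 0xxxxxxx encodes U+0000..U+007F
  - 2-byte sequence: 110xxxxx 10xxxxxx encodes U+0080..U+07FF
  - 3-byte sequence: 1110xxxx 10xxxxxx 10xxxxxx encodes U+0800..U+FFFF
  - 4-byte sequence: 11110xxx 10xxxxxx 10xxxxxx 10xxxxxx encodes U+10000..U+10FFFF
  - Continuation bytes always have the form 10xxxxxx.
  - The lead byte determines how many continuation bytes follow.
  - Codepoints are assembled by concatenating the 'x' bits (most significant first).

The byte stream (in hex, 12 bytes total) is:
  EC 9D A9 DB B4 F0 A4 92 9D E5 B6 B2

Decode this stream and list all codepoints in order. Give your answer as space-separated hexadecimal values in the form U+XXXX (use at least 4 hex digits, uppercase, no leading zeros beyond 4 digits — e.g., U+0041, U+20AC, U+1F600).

Byte[0]=EC: 3-byte lead, need 2 cont bytes. acc=0xC
Byte[1]=9D: continuation. acc=(acc<<6)|0x1D=0x31D
Byte[2]=A9: continuation. acc=(acc<<6)|0x29=0xC769
Completed: cp=U+C769 (starts at byte 0)
Byte[3]=DB: 2-byte lead, need 1 cont bytes. acc=0x1B
Byte[4]=B4: continuation. acc=(acc<<6)|0x34=0x6F4
Completed: cp=U+06F4 (starts at byte 3)
Byte[5]=F0: 4-byte lead, need 3 cont bytes. acc=0x0
Byte[6]=A4: continuation. acc=(acc<<6)|0x24=0x24
Byte[7]=92: continuation. acc=(acc<<6)|0x12=0x912
Byte[8]=9D: continuation. acc=(acc<<6)|0x1D=0x2449D
Completed: cp=U+2449D (starts at byte 5)
Byte[9]=E5: 3-byte lead, need 2 cont bytes. acc=0x5
Byte[10]=B6: continuation. acc=(acc<<6)|0x36=0x176
Byte[11]=B2: continuation. acc=(acc<<6)|0x32=0x5DB2
Completed: cp=U+5DB2 (starts at byte 9)

Answer: U+C769 U+06F4 U+2449D U+5DB2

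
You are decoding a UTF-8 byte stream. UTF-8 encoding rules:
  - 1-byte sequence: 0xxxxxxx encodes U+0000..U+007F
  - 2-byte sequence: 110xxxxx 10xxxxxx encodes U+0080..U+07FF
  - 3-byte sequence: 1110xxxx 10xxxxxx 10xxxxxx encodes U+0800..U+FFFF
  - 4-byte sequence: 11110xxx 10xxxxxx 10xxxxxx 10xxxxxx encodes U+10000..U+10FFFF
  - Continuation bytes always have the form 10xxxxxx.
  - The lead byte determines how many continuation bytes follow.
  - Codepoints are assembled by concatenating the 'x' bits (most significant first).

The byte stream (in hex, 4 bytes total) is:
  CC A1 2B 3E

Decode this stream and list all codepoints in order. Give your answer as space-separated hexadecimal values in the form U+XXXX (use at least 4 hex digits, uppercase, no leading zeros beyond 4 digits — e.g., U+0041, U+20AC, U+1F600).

Byte[0]=CC: 2-byte lead, need 1 cont bytes. acc=0xC
Byte[1]=A1: continuation. acc=(acc<<6)|0x21=0x321
Completed: cp=U+0321 (starts at byte 0)
Byte[2]=2B: 1-byte ASCII. cp=U+002B
Byte[3]=3E: 1-byte ASCII. cp=U+003E

Answer: U+0321 U+002B U+003E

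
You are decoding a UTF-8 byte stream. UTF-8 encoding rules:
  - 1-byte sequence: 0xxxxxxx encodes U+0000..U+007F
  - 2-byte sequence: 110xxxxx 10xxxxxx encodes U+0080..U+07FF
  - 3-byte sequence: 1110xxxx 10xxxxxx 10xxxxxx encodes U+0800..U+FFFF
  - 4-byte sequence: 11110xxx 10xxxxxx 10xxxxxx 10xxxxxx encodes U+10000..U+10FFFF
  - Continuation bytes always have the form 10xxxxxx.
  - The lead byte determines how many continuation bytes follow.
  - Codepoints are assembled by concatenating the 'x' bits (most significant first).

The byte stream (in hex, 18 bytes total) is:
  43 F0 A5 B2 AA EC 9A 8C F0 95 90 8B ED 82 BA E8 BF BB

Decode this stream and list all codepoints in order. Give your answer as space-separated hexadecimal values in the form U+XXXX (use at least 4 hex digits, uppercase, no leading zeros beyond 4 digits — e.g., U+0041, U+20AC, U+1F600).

Byte[0]=43: 1-byte ASCII. cp=U+0043
Byte[1]=F0: 4-byte lead, need 3 cont bytes. acc=0x0
Byte[2]=A5: continuation. acc=(acc<<6)|0x25=0x25
Byte[3]=B2: continuation. acc=(acc<<6)|0x32=0x972
Byte[4]=AA: continuation. acc=(acc<<6)|0x2A=0x25CAA
Completed: cp=U+25CAA (starts at byte 1)
Byte[5]=EC: 3-byte lead, need 2 cont bytes. acc=0xC
Byte[6]=9A: continuation. acc=(acc<<6)|0x1A=0x31A
Byte[7]=8C: continuation. acc=(acc<<6)|0x0C=0xC68C
Completed: cp=U+C68C (starts at byte 5)
Byte[8]=F0: 4-byte lead, need 3 cont bytes. acc=0x0
Byte[9]=95: continuation. acc=(acc<<6)|0x15=0x15
Byte[10]=90: continuation. acc=(acc<<6)|0x10=0x550
Byte[11]=8B: continuation. acc=(acc<<6)|0x0B=0x1540B
Completed: cp=U+1540B (starts at byte 8)
Byte[12]=ED: 3-byte lead, need 2 cont bytes. acc=0xD
Byte[13]=82: continuation. acc=(acc<<6)|0x02=0x342
Byte[14]=BA: continuation. acc=(acc<<6)|0x3A=0xD0BA
Completed: cp=U+D0BA (starts at byte 12)
Byte[15]=E8: 3-byte lead, need 2 cont bytes. acc=0x8
Byte[16]=BF: continuation. acc=(acc<<6)|0x3F=0x23F
Byte[17]=BB: continuation. acc=(acc<<6)|0x3B=0x8FFB
Completed: cp=U+8FFB (starts at byte 15)

Answer: U+0043 U+25CAA U+C68C U+1540B U+D0BA U+8FFB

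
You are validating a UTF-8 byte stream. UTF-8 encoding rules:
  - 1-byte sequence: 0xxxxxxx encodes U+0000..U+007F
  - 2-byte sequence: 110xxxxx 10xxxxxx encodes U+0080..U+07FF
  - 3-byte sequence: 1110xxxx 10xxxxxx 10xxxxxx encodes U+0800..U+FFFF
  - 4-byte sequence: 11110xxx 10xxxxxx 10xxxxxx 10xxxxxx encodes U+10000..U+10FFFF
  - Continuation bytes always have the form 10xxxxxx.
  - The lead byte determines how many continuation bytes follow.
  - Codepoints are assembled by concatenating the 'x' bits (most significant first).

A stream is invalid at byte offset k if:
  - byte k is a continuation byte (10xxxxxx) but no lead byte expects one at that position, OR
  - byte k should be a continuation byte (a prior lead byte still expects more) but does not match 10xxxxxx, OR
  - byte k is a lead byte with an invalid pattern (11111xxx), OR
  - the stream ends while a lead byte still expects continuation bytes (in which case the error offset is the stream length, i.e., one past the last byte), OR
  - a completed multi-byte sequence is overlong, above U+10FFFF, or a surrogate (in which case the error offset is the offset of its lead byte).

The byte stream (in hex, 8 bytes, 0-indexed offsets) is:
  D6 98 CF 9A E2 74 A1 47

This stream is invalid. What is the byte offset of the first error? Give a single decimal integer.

Answer: 5

Derivation:
Byte[0]=D6: 2-byte lead, need 1 cont bytes. acc=0x16
Byte[1]=98: continuation. acc=(acc<<6)|0x18=0x598
Completed: cp=U+0598 (starts at byte 0)
Byte[2]=CF: 2-byte lead, need 1 cont bytes. acc=0xF
Byte[3]=9A: continuation. acc=(acc<<6)|0x1A=0x3DA
Completed: cp=U+03DA (starts at byte 2)
Byte[4]=E2: 3-byte lead, need 2 cont bytes. acc=0x2
Byte[5]=74: expected 10xxxxxx continuation. INVALID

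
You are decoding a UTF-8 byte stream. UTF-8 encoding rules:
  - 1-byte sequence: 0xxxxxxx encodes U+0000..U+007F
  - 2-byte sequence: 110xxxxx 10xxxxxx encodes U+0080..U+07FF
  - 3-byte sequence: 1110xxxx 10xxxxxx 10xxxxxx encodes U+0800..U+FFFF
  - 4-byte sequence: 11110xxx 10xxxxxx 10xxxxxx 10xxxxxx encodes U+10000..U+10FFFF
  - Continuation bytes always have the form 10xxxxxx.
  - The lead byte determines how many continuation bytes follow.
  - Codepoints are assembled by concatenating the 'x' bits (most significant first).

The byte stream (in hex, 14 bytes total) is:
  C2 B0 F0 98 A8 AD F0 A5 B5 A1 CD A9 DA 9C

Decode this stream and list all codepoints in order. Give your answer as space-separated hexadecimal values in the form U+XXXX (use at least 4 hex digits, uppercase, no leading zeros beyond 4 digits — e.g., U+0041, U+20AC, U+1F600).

Answer: U+00B0 U+18A2D U+25D61 U+0369 U+069C

Derivation:
Byte[0]=C2: 2-byte lead, need 1 cont bytes. acc=0x2
Byte[1]=B0: continuation. acc=(acc<<6)|0x30=0xB0
Completed: cp=U+00B0 (starts at byte 0)
Byte[2]=F0: 4-byte lead, need 3 cont bytes. acc=0x0
Byte[3]=98: continuation. acc=(acc<<6)|0x18=0x18
Byte[4]=A8: continuation. acc=(acc<<6)|0x28=0x628
Byte[5]=AD: continuation. acc=(acc<<6)|0x2D=0x18A2D
Completed: cp=U+18A2D (starts at byte 2)
Byte[6]=F0: 4-byte lead, need 3 cont bytes. acc=0x0
Byte[7]=A5: continuation. acc=(acc<<6)|0x25=0x25
Byte[8]=B5: continuation. acc=(acc<<6)|0x35=0x975
Byte[9]=A1: continuation. acc=(acc<<6)|0x21=0x25D61
Completed: cp=U+25D61 (starts at byte 6)
Byte[10]=CD: 2-byte lead, need 1 cont bytes. acc=0xD
Byte[11]=A9: continuation. acc=(acc<<6)|0x29=0x369
Completed: cp=U+0369 (starts at byte 10)
Byte[12]=DA: 2-byte lead, need 1 cont bytes. acc=0x1A
Byte[13]=9C: continuation. acc=(acc<<6)|0x1C=0x69C
Completed: cp=U+069C (starts at byte 12)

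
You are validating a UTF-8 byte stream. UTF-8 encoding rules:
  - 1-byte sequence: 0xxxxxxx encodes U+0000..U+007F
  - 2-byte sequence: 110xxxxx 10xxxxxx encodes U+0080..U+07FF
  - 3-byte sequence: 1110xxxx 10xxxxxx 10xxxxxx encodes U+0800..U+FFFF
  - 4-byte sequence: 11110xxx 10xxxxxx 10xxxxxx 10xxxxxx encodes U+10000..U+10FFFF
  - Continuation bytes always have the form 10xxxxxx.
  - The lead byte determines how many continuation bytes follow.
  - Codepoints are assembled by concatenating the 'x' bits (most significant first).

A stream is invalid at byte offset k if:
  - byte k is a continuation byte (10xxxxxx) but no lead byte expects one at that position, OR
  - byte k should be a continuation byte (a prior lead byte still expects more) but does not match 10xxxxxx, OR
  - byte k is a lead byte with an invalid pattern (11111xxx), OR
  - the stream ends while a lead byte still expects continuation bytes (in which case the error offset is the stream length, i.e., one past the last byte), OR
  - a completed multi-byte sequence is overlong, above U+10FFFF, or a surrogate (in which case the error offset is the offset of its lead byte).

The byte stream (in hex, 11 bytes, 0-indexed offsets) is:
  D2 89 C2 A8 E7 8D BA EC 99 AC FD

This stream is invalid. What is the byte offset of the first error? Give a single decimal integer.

Byte[0]=D2: 2-byte lead, need 1 cont bytes. acc=0x12
Byte[1]=89: continuation. acc=(acc<<6)|0x09=0x489
Completed: cp=U+0489 (starts at byte 0)
Byte[2]=C2: 2-byte lead, need 1 cont bytes. acc=0x2
Byte[3]=A8: continuation. acc=(acc<<6)|0x28=0xA8
Completed: cp=U+00A8 (starts at byte 2)
Byte[4]=E7: 3-byte lead, need 2 cont bytes. acc=0x7
Byte[5]=8D: continuation. acc=(acc<<6)|0x0D=0x1CD
Byte[6]=BA: continuation. acc=(acc<<6)|0x3A=0x737A
Completed: cp=U+737A (starts at byte 4)
Byte[7]=EC: 3-byte lead, need 2 cont bytes. acc=0xC
Byte[8]=99: continuation. acc=(acc<<6)|0x19=0x319
Byte[9]=AC: continuation. acc=(acc<<6)|0x2C=0xC66C
Completed: cp=U+C66C (starts at byte 7)
Byte[10]=FD: INVALID lead byte (not 0xxx/110x/1110/11110)

Answer: 10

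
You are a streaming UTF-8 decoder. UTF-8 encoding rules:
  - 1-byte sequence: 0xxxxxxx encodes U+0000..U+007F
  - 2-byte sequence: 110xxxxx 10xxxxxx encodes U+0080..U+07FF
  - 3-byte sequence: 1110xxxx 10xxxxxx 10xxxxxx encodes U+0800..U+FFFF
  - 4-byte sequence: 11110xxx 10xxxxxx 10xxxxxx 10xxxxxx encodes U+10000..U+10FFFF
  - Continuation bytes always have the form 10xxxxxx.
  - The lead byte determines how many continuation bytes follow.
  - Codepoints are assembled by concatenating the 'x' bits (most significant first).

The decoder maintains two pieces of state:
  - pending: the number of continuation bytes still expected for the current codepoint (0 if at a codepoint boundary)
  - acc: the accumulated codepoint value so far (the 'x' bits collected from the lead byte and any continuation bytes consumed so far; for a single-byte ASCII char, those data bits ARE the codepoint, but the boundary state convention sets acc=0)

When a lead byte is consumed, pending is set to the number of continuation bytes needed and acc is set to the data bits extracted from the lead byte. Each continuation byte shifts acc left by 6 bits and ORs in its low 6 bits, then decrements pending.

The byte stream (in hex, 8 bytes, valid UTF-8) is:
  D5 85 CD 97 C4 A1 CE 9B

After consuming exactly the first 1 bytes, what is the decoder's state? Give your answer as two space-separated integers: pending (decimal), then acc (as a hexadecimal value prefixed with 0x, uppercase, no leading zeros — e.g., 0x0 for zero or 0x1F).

Answer: 1 0x15

Derivation:
Byte[0]=D5: 2-byte lead. pending=1, acc=0x15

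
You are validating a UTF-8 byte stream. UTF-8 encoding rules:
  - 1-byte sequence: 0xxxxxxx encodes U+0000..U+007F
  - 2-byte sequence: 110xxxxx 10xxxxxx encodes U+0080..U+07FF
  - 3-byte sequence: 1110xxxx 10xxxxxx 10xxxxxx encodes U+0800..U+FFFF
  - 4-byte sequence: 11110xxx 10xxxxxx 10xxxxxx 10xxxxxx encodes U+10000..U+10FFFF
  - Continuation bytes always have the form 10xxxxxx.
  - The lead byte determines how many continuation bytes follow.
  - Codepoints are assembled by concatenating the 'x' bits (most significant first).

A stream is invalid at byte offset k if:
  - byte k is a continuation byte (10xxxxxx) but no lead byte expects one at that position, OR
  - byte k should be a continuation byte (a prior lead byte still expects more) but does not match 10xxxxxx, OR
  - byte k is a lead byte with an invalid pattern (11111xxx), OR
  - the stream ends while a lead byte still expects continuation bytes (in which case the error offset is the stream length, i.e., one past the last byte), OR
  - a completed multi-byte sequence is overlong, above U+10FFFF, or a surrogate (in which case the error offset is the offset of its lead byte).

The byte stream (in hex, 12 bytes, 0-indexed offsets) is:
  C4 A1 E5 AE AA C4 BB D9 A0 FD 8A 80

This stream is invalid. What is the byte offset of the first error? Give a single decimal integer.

Answer: 9

Derivation:
Byte[0]=C4: 2-byte lead, need 1 cont bytes. acc=0x4
Byte[1]=A1: continuation. acc=(acc<<6)|0x21=0x121
Completed: cp=U+0121 (starts at byte 0)
Byte[2]=E5: 3-byte lead, need 2 cont bytes. acc=0x5
Byte[3]=AE: continuation. acc=(acc<<6)|0x2E=0x16E
Byte[4]=AA: continuation. acc=(acc<<6)|0x2A=0x5BAA
Completed: cp=U+5BAA (starts at byte 2)
Byte[5]=C4: 2-byte lead, need 1 cont bytes. acc=0x4
Byte[6]=BB: continuation. acc=(acc<<6)|0x3B=0x13B
Completed: cp=U+013B (starts at byte 5)
Byte[7]=D9: 2-byte lead, need 1 cont bytes. acc=0x19
Byte[8]=A0: continuation. acc=(acc<<6)|0x20=0x660
Completed: cp=U+0660 (starts at byte 7)
Byte[9]=FD: INVALID lead byte (not 0xxx/110x/1110/11110)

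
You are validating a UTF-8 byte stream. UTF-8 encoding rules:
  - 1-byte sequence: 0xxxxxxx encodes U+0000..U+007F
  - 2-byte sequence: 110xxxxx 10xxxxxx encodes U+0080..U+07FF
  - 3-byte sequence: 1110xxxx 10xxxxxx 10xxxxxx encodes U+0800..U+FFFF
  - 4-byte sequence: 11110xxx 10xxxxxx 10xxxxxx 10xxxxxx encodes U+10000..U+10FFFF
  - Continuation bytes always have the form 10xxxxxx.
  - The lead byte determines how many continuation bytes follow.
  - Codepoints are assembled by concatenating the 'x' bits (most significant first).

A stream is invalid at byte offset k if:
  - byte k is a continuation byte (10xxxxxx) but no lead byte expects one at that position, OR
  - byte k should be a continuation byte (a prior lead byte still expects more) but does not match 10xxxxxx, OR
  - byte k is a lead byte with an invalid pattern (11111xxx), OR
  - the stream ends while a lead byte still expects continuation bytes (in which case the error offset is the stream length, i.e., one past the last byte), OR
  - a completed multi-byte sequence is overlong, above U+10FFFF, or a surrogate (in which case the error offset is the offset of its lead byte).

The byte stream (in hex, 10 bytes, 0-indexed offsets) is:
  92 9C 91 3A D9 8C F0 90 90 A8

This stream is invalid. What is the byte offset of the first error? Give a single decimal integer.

Byte[0]=92: INVALID lead byte (not 0xxx/110x/1110/11110)

Answer: 0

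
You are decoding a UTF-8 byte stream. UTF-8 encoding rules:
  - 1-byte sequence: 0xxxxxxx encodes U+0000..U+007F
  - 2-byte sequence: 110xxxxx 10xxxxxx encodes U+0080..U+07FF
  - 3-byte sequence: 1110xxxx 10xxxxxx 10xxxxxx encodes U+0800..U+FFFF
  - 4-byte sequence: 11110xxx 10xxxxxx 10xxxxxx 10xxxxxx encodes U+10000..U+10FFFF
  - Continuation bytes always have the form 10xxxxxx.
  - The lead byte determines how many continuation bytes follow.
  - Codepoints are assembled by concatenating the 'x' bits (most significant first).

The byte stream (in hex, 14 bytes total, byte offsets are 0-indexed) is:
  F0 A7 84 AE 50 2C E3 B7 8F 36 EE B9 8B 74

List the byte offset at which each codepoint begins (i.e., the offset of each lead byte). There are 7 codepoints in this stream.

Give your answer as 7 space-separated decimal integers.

Answer: 0 4 5 6 9 10 13

Derivation:
Byte[0]=F0: 4-byte lead, need 3 cont bytes. acc=0x0
Byte[1]=A7: continuation. acc=(acc<<6)|0x27=0x27
Byte[2]=84: continuation. acc=(acc<<6)|0x04=0x9C4
Byte[3]=AE: continuation. acc=(acc<<6)|0x2E=0x2712E
Completed: cp=U+2712E (starts at byte 0)
Byte[4]=50: 1-byte ASCII. cp=U+0050
Byte[5]=2C: 1-byte ASCII. cp=U+002C
Byte[6]=E3: 3-byte lead, need 2 cont bytes. acc=0x3
Byte[7]=B7: continuation. acc=(acc<<6)|0x37=0xF7
Byte[8]=8F: continuation. acc=(acc<<6)|0x0F=0x3DCF
Completed: cp=U+3DCF (starts at byte 6)
Byte[9]=36: 1-byte ASCII. cp=U+0036
Byte[10]=EE: 3-byte lead, need 2 cont bytes. acc=0xE
Byte[11]=B9: continuation. acc=(acc<<6)|0x39=0x3B9
Byte[12]=8B: continuation. acc=(acc<<6)|0x0B=0xEE4B
Completed: cp=U+EE4B (starts at byte 10)
Byte[13]=74: 1-byte ASCII. cp=U+0074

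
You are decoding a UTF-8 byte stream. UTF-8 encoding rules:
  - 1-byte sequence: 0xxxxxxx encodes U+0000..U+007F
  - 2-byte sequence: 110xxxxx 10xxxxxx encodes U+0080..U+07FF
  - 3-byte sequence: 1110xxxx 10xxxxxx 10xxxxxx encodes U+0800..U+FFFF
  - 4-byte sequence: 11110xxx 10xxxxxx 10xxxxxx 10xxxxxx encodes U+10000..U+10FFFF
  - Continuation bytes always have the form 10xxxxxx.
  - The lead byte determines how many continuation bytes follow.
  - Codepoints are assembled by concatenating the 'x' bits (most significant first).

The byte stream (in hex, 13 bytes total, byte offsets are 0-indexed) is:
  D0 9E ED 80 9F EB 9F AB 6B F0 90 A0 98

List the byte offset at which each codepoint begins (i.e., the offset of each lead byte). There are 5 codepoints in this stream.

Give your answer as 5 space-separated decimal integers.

Answer: 0 2 5 8 9

Derivation:
Byte[0]=D0: 2-byte lead, need 1 cont bytes. acc=0x10
Byte[1]=9E: continuation. acc=(acc<<6)|0x1E=0x41E
Completed: cp=U+041E (starts at byte 0)
Byte[2]=ED: 3-byte lead, need 2 cont bytes. acc=0xD
Byte[3]=80: continuation. acc=(acc<<6)|0x00=0x340
Byte[4]=9F: continuation. acc=(acc<<6)|0x1F=0xD01F
Completed: cp=U+D01F (starts at byte 2)
Byte[5]=EB: 3-byte lead, need 2 cont bytes. acc=0xB
Byte[6]=9F: continuation. acc=(acc<<6)|0x1F=0x2DF
Byte[7]=AB: continuation. acc=(acc<<6)|0x2B=0xB7EB
Completed: cp=U+B7EB (starts at byte 5)
Byte[8]=6B: 1-byte ASCII. cp=U+006B
Byte[9]=F0: 4-byte lead, need 3 cont bytes. acc=0x0
Byte[10]=90: continuation. acc=(acc<<6)|0x10=0x10
Byte[11]=A0: continuation. acc=(acc<<6)|0x20=0x420
Byte[12]=98: continuation. acc=(acc<<6)|0x18=0x10818
Completed: cp=U+10818 (starts at byte 9)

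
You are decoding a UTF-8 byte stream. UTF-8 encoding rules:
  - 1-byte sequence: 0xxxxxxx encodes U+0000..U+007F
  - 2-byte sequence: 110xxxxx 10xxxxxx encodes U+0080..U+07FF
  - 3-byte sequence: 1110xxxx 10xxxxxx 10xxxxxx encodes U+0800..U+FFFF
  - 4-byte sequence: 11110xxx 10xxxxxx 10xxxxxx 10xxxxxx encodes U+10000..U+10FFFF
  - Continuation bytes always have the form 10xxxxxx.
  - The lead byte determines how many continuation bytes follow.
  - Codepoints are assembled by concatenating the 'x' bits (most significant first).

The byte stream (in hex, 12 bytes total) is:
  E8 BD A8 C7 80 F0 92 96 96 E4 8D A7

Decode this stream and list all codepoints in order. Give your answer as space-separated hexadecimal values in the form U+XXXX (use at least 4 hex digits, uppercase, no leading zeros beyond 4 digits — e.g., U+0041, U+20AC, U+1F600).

Answer: U+8F68 U+01C0 U+12596 U+4367

Derivation:
Byte[0]=E8: 3-byte lead, need 2 cont bytes. acc=0x8
Byte[1]=BD: continuation. acc=(acc<<6)|0x3D=0x23D
Byte[2]=A8: continuation. acc=(acc<<6)|0x28=0x8F68
Completed: cp=U+8F68 (starts at byte 0)
Byte[3]=C7: 2-byte lead, need 1 cont bytes. acc=0x7
Byte[4]=80: continuation. acc=(acc<<6)|0x00=0x1C0
Completed: cp=U+01C0 (starts at byte 3)
Byte[5]=F0: 4-byte lead, need 3 cont bytes. acc=0x0
Byte[6]=92: continuation. acc=(acc<<6)|0x12=0x12
Byte[7]=96: continuation. acc=(acc<<6)|0x16=0x496
Byte[8]=96: continuation. acc=(acc<<6)|0x16=0x12596
Completed: cp=U+12596 (starts at byte 5)
Byte[9]=E4: 3-byte lead, need 2 cont bytes. acc=0x4
Byte[10]=8D: continuation. acc=(acc<<6)|0x0D=0x10D
Byte[11]=A7: continuation. acc=(acc<<6)|0x27=0x4367
Completed: cp=U+4367 (starts at byte 9)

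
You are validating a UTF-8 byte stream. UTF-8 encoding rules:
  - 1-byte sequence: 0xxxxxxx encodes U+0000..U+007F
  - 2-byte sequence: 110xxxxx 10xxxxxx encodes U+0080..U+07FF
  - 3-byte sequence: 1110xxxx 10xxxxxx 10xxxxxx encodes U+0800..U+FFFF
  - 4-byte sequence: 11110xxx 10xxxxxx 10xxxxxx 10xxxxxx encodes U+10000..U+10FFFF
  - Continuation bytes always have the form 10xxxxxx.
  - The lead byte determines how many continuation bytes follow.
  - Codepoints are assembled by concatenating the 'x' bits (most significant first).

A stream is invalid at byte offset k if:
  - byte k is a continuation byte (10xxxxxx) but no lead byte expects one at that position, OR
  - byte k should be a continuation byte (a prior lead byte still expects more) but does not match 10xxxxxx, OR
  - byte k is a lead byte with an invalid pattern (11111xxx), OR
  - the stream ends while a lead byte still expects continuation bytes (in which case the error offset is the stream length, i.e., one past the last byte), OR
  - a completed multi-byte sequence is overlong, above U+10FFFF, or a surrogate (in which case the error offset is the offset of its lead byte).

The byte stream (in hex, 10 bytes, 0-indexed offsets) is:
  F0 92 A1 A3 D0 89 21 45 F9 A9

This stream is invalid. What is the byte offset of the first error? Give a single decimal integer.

Byte[0]=F0: 4-byte lead, need 3 cont bytes. acc=0x0
Byte[1]=92: continuation. acc=(acc<<6)|0x12=0x12
Byte[2]=A1: continuation. acc=(acc<<6)|0x21=0x4A1
Byte[3]=A3: continuation. acc=(acc<<6)|0x23=0x12863
Completed: cp=U+12863 (starts at byte 0)
Byte[4]=D0: 2-byte lead, need 1 cont bytes. acc=0x10
Byte[5]=89: continuation. acc=(acc<<6)|0x09=0x409
Completed: cp=U+0409 (starts at byte 4)
Byte[6]=21: 1-byte ASCII. cp=U+0021
Byte[7]=45: 1-byte ASCII. cp=U+0045
Byte[8]=F9: INVALID lead byte (not 0xxx/110x/1110/11110)

Answer: 8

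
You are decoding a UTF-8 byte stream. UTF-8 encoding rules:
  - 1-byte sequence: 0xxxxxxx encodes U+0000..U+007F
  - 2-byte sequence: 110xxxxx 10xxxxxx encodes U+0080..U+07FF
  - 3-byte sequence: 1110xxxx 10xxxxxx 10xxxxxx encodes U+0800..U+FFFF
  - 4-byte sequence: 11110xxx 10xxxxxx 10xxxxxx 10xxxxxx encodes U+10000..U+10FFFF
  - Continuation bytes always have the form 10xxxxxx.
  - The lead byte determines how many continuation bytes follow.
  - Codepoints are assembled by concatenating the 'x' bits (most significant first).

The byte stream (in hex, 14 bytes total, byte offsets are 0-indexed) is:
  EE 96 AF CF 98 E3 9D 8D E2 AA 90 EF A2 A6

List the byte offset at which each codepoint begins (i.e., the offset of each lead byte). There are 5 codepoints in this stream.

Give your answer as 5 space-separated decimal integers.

Answer: 0 3 5 8 11

Derivation:
Byte[0]=EE: 3-byte lead, need 2 cont bytes. acc=0xE
Byte[1]=96: continuation. acc=(acc<<6)|0x16=0x396
Byte[2]=AF: continuation. acc=(acc<<6)|0x2F=0xE5AF
Completed: cp=U+E5AF (starts at byte 0)
Byte[3]=CF: 2-byte lead, need 1 cont bytes. acc=0xF
Byte[4]=98: continuation. acc=(acc<<6)|0x18=0x3D8
Completed: cp=U+03D8 (starts at byte 3)
Byte[5]=E3: 3-byte lead, need 2 cont bytes. acc=0x3
Byte[6]=9D: continuation. acc=(acc<<6)|0x1D=0xDD
Byte[7]=8D: continuation. acc=(acc<<6)|0x0D=0x374D
Completed: cp=U+374D (starts at byte 5)
Byte[8]=E2: 3-byte lead, need 2 cont bytes. acc=0x2
Byte[9]=AA: continuation. acc=(acc<<6)|0x2A=0xAA
Byte[10]=90: continuation. acc=(acc<<6)|0x10=0x2A90
Completed: cp=U+2A90 (starts at byte 8)
Byte[11]=EF: 3-byte lead, need 2 cont bytes. acc=0xF
Byte[12]=A2: continuation. acc=(acc<<6)|0x22=0x3E2
Byte[13]=A6: continuation. acc=(acc<<6)|0x26=0xF8A6
Completed: cp=U+F8A6 (starts at byte 11)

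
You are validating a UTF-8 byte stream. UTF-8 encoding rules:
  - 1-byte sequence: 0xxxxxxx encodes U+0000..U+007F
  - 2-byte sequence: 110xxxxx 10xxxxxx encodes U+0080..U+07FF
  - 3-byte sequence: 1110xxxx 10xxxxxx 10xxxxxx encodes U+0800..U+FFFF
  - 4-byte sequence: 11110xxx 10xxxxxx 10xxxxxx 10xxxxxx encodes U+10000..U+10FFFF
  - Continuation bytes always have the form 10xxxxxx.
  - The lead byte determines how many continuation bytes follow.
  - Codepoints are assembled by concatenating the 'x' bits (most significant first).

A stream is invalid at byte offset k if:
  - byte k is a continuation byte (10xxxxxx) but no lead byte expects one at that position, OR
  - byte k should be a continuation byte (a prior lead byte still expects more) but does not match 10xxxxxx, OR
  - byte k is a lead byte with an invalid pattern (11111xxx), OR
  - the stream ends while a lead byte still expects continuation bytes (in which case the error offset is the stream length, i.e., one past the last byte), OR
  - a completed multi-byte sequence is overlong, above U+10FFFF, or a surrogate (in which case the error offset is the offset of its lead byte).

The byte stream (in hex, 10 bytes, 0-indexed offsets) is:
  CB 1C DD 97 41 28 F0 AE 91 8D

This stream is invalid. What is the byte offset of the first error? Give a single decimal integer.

Answer: 1

Derivation:
Byte[0]=CB: 2-byte lead, need 1 cont bytes. acc=0xB
Byte[1]=1C: expected 10xxxxxx continuation. INVALID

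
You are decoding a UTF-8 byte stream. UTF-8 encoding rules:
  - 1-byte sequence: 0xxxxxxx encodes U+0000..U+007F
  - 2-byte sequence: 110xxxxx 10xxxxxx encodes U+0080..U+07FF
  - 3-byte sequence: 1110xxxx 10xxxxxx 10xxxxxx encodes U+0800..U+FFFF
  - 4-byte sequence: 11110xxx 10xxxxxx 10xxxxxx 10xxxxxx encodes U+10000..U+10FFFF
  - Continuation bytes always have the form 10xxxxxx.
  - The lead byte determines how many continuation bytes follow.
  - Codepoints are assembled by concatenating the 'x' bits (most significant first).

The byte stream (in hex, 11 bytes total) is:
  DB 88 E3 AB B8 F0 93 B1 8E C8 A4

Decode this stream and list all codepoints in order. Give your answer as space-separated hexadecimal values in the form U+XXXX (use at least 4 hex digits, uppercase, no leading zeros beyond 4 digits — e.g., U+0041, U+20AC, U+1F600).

Answer: U+06C8 U+3AF8 U+13C4E U+0224

Derivation:
Byte[0]=DB: 2-byte lead, need 1 cont bytes. acc=0x1B
Byte[1]=88: continuation. acc=(acc<<6)|0x08=0x6C8
Completed: cp=U+06C8 (starts at byte 0)
Byte[2]=E3: 3-byte lead, need 2 cont bytes. acc=0x3
Byte[3]=AB: continuation. acc=(acc<<6)|0x2B=0xEB
Byte[4]=B8: continuation. acc=(acc<<6)|0x38=0x3AF8
Completed: cp=U+3AF8 (starts at byte 2)
Byte[5]=F0: 4-byte lead, need 3 cont bytes. acc=0x0
Byte[6]=93: continuation. acc=(acc<<6)|0x13=0x13
Byte[7]=B1: continuation. acc=(acc<<6)|0x31=0x4F1
Byte[8]=8E: continuation. acc=(acc<<6)|0x0E=0x13C4E
Completed: cp=U+13C4E (starts at byte 5)
Byte[9]=C8: 2-byte lead, need 1 cont bytes. acc=0x8
Byte[10]=A4: continuation. acc=(acc<<6)|0x24=0x224
Completed: cp=U+0224 (starts at byte 9)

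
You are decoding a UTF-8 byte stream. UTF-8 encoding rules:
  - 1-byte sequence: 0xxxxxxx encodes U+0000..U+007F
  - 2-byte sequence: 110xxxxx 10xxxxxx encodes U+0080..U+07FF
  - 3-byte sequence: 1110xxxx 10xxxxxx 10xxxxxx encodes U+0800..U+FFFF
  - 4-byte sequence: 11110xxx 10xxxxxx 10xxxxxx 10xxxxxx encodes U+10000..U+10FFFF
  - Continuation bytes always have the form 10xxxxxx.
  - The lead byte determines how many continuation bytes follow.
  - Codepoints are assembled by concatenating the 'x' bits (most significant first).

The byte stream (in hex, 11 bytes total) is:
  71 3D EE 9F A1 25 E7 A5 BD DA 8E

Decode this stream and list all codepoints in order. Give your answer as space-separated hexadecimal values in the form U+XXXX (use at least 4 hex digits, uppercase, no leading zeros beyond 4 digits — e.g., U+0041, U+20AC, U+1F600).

Byte[0]=71: 1-byte ASCII. cp=U+0071
Byte[1]=3D: 1-byte ASCII. cp=U+003D
Byte[2]=EE: 3-byte lead, need 2 cont bytes. acc=0xE
Byte[3]=9F: continuation. acc=(acc<<6)|0x1F=0x39F
Byte[4]=A1: continuation. acc=(acc<<6)|0x21=0xE7E1
Completed: cp=U+E7E1 (starts at byte 2)
Byte[5]=25: 1-byte ASCII. cp=U+0025
Byte[6]=E7: 3-byte lead, need 2 cont bytes. acc=0x7
Byte[7]=A5: continuation. acc=(acc<<6)|0x25=0x1E5
Byte[8]=BD: continuation. acc=(acc<<6)|0x3D=0x797D
Completed: cp=U+797D (starts at byte 6)
Byte[9]=DA: 2-byte lead, need 1 cont bytes. acc=0x1A
Byte[10]=8E: continuation. acc=(acc<<6)|0x0E=0x68E
Completed: cp=U+068E (starts at byte 9)

Answer: U+0071 U+003D U+E7E1 U+0025 U+797D U+068E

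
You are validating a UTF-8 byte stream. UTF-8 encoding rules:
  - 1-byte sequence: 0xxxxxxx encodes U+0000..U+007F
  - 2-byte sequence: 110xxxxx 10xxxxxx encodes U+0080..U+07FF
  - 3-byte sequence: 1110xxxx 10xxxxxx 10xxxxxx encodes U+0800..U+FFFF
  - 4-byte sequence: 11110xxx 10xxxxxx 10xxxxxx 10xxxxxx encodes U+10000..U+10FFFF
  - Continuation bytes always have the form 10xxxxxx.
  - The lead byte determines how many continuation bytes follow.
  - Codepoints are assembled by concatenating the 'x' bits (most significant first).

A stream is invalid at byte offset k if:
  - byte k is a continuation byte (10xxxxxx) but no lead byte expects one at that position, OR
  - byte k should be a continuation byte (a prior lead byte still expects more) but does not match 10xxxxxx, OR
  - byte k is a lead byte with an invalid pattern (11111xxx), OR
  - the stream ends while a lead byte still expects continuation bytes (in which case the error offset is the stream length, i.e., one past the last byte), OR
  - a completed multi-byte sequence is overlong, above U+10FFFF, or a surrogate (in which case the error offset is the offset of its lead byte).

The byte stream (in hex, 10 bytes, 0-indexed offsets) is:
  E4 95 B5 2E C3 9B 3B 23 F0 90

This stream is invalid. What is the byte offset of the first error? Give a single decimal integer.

Byte[0]=E4: 3-byte lead, need 2 cont bytes. acc=0x4
Byte[1]=95: continuation. acc=(acc<<6)|0x15=0x115
Byte[2]=B5: continuation. acc=(acc<<6)|0x35=0x4575
Completed: cp=U+4575 (starts at byte 0)
Byte[3]=2E: 1-byte ASCII. cp=U+002E
Byte[4]=C3: 2-byte lead, need 1 cont bytes. acc=0x3
Byte[5]=9B: continuation. acc=(acc<<6)|0x1B=0xDB
Completed: cp=U+00DB (starts at byte 4)
Byte[6]=3B: 1-byte ASCII. cp=U+003B
Byte[7]=23: 1-byte ASCII. cp=U+0023
Byte[8]=F0: 4-byte lead, need 3 cont bytes. acc=0x0
Byte[9]=90: continuation. acc=(acc<<6)|0x10=0x10
Byte[10]: stream ended, expected continuation. INVALID

Answer: 10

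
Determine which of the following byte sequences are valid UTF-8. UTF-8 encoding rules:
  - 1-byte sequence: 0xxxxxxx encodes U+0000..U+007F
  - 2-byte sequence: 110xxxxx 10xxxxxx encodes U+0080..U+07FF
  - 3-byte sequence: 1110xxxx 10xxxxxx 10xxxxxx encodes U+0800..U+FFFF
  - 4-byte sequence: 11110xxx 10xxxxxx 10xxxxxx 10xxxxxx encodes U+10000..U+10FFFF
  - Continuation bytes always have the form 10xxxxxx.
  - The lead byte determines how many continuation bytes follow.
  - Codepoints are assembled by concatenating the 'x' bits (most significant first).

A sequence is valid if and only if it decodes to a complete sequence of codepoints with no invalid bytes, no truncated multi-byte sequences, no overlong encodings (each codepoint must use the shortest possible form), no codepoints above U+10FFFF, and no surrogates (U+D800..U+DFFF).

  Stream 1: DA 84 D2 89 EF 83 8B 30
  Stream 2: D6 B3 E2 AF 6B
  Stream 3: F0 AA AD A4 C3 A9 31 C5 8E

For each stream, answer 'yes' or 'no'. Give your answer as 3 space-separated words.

Answer: yes no yes

Derivation:
Stream 1: decodes cleanly. VALID
Stream 2: error at byte offset 4. INVALID
Stream 3: decodes cleanly. VALID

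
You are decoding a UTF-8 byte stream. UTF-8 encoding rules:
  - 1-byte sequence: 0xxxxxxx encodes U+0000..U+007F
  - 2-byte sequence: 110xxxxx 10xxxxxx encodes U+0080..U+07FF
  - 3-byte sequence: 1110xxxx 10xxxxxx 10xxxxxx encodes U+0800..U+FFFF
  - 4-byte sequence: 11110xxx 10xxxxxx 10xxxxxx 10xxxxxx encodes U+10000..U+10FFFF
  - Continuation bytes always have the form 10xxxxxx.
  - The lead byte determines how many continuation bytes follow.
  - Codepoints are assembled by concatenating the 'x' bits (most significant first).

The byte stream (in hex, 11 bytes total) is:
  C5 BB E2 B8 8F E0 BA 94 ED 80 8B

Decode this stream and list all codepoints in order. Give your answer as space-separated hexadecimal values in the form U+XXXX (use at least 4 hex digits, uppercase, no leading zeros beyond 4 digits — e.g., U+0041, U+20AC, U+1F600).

Byte[0]=C5: 2-byte lead, need 1 cont bytes. acc=0x5
Byte[1]=BB: continuation. acc=(acc<<6)|0x3B=0x17B
Completed: cp=U+017B (starts at byte 0)
Byte[2]=E2: 3-byte lead, need 2 cont bytes. acc=0x2
Byte[3]=B8: continuation. acc=(acc<<6)|0x38=0xB8
Byte[4]=8F: continuation. acc=(acc<<6)|0x0F=0x2E0F
Completed: cp=U+2E0F (starts at byte 2)
Byte[5]=E0: 3-byte lead, need 2 cont bytes. acc=0x0
Byte[6]=BA: continuation. acc=(acc<<6)|0x3A=0x3A
Byte[7]=94: continuation. acc=(acc<<6)|0x14=0xE94
Completed: cp=U+0E94 (starts at byte 5)
Byte[8]=ED: 3-byte lead, need 2 cont bytes. acc=0xD
Byte[9]=80: continuation. acc=(acc<<6)|0x00=0x340
Byte[10]=8B: continuation. acc=(acc<<6)|0x0B=0xD00B
Completed: cp=U+D00B (starts at byte 8)

Answer: U+017B U+2E0F U+0E94 U+D00B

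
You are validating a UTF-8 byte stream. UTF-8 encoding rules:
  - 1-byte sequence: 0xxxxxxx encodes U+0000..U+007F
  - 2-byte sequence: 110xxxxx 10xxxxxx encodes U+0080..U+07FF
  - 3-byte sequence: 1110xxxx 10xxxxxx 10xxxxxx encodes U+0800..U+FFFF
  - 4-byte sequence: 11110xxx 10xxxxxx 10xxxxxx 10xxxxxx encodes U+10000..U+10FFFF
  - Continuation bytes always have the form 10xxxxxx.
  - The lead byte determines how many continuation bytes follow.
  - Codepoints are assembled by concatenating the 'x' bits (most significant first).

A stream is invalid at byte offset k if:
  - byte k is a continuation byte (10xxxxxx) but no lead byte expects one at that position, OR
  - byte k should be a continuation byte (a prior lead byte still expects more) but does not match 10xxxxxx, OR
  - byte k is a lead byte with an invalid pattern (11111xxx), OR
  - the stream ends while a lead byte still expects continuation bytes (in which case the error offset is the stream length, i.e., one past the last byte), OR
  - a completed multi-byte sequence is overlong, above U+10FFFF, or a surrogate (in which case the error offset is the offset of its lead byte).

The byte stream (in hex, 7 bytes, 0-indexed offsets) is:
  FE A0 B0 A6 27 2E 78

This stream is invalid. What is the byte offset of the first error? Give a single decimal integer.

Answer: 0

Derivation:
Byte[0]=FE: INVALID lead byte (not 0xxx/110x/1110/11110)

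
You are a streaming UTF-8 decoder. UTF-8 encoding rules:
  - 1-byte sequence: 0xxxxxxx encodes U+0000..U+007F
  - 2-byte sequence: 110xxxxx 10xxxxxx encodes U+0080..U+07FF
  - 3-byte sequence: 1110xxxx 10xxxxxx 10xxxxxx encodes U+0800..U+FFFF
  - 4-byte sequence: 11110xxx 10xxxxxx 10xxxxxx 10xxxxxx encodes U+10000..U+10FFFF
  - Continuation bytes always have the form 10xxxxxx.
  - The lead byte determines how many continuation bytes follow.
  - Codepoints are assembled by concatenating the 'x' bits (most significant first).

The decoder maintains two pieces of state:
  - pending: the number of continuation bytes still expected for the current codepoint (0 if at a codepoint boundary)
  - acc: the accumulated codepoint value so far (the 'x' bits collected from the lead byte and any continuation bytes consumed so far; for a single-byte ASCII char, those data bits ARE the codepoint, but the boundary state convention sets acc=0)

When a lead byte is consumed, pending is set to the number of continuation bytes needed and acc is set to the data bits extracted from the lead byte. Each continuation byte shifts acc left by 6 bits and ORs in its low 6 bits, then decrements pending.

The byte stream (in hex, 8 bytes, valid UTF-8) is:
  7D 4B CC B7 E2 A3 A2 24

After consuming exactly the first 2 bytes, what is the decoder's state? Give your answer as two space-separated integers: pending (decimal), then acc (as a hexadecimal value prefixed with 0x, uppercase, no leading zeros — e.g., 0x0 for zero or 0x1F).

Byte[0]=7D: 1-byte. pending=0, acc=0x0
Byte[1]=4B: 1-byte. pending=0, acc=0x0

Answer: 0 0x0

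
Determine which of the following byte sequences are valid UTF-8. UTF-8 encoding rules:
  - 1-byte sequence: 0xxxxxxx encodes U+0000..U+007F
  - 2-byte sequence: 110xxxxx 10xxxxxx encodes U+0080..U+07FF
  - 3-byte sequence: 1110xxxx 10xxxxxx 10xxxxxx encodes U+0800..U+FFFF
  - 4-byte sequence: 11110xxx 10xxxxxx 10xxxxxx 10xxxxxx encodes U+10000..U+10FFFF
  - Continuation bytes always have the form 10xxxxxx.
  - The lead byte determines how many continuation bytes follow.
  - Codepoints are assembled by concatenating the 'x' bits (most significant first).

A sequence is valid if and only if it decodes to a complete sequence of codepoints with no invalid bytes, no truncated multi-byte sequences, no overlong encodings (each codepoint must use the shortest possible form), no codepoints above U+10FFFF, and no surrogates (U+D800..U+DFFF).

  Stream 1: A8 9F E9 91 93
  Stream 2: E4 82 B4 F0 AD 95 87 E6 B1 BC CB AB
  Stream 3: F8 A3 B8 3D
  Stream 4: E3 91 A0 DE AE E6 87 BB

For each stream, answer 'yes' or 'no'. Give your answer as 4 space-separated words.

Answer: no yes no yes

Derivation:
Stream 1: error at byte offset 0. INVALID
Stream 2: decodes cleanly. VALID
Stream 3: error at byte offset 0. INVALID
Stream 4: decodes cleanly. VALID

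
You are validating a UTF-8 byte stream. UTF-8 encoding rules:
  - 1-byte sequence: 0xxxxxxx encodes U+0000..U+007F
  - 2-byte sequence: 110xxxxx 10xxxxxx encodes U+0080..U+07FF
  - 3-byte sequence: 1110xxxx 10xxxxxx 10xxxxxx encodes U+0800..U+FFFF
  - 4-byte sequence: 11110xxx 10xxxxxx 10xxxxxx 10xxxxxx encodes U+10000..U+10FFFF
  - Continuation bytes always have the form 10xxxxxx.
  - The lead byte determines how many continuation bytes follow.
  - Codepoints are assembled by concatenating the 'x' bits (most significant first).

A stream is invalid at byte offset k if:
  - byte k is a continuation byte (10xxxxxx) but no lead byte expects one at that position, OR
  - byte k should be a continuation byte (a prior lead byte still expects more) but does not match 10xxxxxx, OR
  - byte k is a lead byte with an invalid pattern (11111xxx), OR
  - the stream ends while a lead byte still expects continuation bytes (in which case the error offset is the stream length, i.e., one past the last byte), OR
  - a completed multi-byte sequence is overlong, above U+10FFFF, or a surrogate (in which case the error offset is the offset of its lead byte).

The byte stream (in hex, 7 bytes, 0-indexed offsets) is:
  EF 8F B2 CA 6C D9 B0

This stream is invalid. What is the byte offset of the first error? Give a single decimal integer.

Answer: 4

Derivation:
Byte[0]=EF: 3-byte lead, need 2 cont bytes. acc=0xF
Byte[1]=8F: continuation. acc=(acc<<6)|0x0F=0x3CF
Byte[2]=B2: continuation. acc=(acc<<6)|0x32=0xF3F2
Completed: cp=U+F3F2 (starts at byte 0)
Byte[3]=CA: 2-byte lead, need 1 cont bytes. acc=0xA
Byte[4]=6C: expected 10xxxxxx continuation. INVALID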